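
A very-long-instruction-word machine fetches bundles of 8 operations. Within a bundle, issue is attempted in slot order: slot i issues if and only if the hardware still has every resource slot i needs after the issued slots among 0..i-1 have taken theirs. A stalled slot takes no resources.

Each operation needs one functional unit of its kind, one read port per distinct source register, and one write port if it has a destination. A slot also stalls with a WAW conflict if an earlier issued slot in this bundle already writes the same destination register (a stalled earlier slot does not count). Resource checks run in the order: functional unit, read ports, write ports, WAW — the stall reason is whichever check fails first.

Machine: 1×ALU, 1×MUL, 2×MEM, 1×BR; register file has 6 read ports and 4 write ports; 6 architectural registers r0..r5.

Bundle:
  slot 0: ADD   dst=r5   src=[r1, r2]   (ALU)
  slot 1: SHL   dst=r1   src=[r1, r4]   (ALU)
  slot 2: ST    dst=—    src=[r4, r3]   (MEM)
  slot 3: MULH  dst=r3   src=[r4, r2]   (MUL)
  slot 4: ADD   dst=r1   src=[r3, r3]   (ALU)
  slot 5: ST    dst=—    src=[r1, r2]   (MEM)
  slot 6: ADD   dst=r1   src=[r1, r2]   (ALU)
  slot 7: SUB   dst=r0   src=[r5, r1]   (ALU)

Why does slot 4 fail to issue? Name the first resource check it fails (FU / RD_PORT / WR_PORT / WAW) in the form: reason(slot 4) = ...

  0. ALU→r5 ⇒ go  {0A/1Mu/2Ld/1B | 4r 3w}
  1. ALU→r1 ⇒ no(FU)  {0A/1Mu/2Ld/1B | 4r 3w}
  2. MEM ⇒ go  {0A/1Mu/1Ld/1B | 2r 3w}
  3. MUL→r3 ⇒ go  {0A/0Mu/1Ld/1B | 0r 2w}
  4. ALU→r1 ⇒ no(FU)  {0A/0Mu/1Ld/1B | 0r 2w}
  5. MEM ⇒ no(RD_PORT)  {0A/0Mu/1Ld/1B | 0r 2w}
  6. ALU→r1 ⇒ no(FU)  {0A/0Mu/1Ld/1B | 0r 2w}
  7. ALU→r0 ⇒ no(FU)  {0A/0Mu/1Ld/1B | 0r 2w}

reason(slot 4) = FU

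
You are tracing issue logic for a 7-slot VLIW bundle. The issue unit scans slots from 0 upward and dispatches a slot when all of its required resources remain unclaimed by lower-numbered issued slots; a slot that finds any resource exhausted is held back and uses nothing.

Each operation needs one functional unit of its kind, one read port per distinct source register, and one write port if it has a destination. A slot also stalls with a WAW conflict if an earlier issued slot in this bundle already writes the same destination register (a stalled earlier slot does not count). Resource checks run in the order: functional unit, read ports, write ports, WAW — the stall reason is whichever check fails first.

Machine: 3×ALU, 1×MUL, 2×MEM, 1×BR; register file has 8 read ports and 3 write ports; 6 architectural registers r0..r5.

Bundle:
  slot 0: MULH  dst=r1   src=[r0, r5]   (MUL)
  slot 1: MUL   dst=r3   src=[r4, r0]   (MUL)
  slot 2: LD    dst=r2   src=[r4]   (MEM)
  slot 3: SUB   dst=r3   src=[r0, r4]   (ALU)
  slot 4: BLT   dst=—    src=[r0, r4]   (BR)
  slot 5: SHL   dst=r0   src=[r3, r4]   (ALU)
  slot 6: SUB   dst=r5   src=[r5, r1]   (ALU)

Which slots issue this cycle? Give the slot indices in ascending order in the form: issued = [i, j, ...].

issued = [0, 2, 3, 4]

  0. MUL→r1 ⇒ go  {3A/0Mu/2Ld/1B | 6r 2w}
  1. MUL→r3 ⇒ no(FU)  {3A/0Mu/2Ld/1B | 6r 2w}
  2. MEM→r2 ⇒ go  {3A/0Mu/1Ld/1B | 5r 1w}
  3. ALU→r3 ⇒ go  {2A/0Mu/1Ld/1B | 3r 0w}
  4. BR ⇒ go  {2A/0Mu/1Ld/0B | 1r 0w}
  5. ALU→r0 ⇒ no(RD_PORT)  {2A/0Mu/1Ld/0B | 1r 0w}
  6. ALU→r5 ⇒ no(RD_PORT)  {2A/0Mu/1Ld/0B | 1r 0w}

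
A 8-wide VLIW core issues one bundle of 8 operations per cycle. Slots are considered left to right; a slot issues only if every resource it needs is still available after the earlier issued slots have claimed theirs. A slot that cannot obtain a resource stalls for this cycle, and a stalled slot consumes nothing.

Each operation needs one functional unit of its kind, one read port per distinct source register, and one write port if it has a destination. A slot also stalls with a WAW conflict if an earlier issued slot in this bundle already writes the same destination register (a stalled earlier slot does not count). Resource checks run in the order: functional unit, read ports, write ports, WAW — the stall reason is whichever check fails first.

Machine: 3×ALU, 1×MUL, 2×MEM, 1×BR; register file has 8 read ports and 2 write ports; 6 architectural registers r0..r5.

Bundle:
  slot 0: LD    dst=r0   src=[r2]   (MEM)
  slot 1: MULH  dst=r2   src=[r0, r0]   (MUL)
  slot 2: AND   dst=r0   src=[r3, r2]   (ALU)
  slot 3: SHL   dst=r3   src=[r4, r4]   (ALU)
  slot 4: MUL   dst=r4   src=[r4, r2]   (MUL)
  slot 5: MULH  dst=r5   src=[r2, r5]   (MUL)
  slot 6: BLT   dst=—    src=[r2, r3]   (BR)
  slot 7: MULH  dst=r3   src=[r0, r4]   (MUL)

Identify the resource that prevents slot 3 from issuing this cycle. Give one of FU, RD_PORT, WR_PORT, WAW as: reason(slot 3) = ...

reason(slot 3) = WR_PORT

#0 MEM src=r2 dispatched  <A:3 Mu:1 Ld:1 B:1 rd:7 wr:1>
#1 MUL src=r0,r0 dispatched  <A:3 Mu:0 Ld:1 B:1 rd:6 wr:0>
#2 ALU src=r3,r2 held:WR_PORT  <A:3 Mu:0 Ld:1 B:1 rd:6 wr:0>
#3 ALU src=r4,r4 held:WR_PORT  <A:3 Mu:0 Ld:1 B:1 rd:6 wr:0>
#4 MUL src=r4,r2 held:FU  <A:3 Mu:0 Ld:1 B:1 rd:6 wr:0>
#5 MUL src=r2,r5 held:FU  <A:3 Mu:0 Ld:1 B:1 rd:6 wr:0>
#6 BR src=r2,r3 dispatched  <A:3 Mu:0 Ld:1 B:0 rd:4 wr:0>
#7 MUL src=r0,r4 held:FU  <A:3 Mu:0 Ld:1 B:0 rd:4 wr:0>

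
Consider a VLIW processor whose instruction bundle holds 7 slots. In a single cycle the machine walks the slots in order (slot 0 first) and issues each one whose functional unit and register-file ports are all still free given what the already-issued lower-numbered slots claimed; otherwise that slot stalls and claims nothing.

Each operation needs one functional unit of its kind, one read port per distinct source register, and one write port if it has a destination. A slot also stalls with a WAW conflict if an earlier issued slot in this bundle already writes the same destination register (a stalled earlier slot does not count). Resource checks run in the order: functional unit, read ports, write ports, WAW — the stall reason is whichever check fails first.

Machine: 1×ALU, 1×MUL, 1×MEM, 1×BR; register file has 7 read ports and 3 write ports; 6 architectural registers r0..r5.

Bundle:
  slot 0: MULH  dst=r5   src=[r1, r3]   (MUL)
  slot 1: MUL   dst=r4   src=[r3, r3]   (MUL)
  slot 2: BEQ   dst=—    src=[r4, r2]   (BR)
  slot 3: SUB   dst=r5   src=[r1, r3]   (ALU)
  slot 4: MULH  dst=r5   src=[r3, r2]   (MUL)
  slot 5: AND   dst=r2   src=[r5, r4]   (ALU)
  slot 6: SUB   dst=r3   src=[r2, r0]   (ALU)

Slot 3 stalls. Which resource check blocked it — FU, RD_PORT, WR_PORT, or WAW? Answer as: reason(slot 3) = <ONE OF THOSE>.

reason(slot 3) = WAW

[0] MUL needs rd=2 wr=1: ok; after: ALU=1 MUL=0 MEM=1 BR=1, R=5, W=2
[1] MUL needs rd=1 wr=1: FU; after: ALU=1 MUL=0 MEM=1 BR=1, R=5, W=2
[2] BR needs rd=2 wr=0: ok; after: ALU=1 MUL=0 MEM=1 BR=0, R=3, W=2
[3] ALU needs rd=2 wr=1: WAW; after: ALU=1 MUL=0 MEM=1 BR=0, R=3, W=2
[4] MUL needs rd=2 wr=1: FU; after: ALU=1 MUL=0 MEM=1 BR=0, R=3, W=2
[5] ALU needs rd=2 wr=1: ok; after: ALU=0 MUL=0 MEM=1 BR=0, R=1, W=1
[6] ALU needs rd=2 wr=1: FU; after: ALU=0 MUL=0 MEM=1 BR=0, R=1, W=1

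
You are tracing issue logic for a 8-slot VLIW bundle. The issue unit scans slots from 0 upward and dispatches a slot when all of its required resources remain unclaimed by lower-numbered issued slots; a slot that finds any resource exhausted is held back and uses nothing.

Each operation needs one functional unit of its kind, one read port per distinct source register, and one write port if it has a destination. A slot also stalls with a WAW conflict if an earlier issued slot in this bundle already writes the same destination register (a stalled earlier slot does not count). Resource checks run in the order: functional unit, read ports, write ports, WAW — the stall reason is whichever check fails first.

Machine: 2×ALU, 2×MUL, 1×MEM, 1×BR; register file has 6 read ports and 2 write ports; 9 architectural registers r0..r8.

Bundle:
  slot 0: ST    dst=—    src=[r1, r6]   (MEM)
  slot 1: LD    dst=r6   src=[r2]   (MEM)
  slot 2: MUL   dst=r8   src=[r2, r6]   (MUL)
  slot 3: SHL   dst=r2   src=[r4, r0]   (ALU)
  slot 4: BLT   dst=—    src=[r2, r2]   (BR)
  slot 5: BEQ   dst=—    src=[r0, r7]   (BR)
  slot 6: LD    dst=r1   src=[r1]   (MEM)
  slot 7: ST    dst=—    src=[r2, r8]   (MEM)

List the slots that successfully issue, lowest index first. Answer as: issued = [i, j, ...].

issued = [0, 2, 3]

(0) want 1×MEM +2rd +0wr — yes → AL2|MU2|ME0|BR1|rd4|wr2
(1) want 1×MEM +1rd +1wr — FU → AL2|MU2|ME0|BR1|rd4|wr2
(2) want 1×MUL +2rd +1wr — yes → AL2|MU1|ME0|BR1|rd2|wr1
(3) want 1×ALU +2rd +1wr — yes → AL1|MU1|ME0|BR1|rd0|wr0
(4) want 1×BR +1rd +0wr — RD_PORT → AL1|MU1|ME0|BR1|rd0|wr0
(5) want 1×BR +2rd +0wr — RD_PORT → AL1|MU1|ME0|BR1|rd0|wr0
(6) want 1×MEM +1rd +1wr — FU → AL1|MU1|ME0|BR1|rd0|wr0
(7) want 1×MEM +2rd +0wr — FU → AL1|MU1|ME0|BR1|rd0|wr0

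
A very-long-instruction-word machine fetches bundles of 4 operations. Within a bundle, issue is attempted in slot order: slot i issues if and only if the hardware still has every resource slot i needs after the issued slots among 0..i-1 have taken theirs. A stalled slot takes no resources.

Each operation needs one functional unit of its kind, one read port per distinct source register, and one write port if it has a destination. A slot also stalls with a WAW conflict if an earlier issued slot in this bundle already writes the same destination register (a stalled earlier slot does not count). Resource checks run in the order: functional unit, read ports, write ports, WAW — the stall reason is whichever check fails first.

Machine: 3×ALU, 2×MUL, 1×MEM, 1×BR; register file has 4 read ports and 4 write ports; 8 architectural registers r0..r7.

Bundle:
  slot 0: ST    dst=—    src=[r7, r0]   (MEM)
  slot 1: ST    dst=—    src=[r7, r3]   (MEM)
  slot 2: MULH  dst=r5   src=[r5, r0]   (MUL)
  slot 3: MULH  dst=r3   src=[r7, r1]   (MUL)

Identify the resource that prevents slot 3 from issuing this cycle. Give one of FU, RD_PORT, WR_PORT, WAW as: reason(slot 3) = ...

  0. MEM ⇒ go  {3A/2Mu/0Ld/1B | 2r 4w}
  1. MEM ⇒ no(FU)  {3A/2Mu/0Ld/1B | 2r 4w}
  2. MUL→r5 ⇒ go  {3A/1Mu/0Ld/1B | 0r 3w}
  3. MUL→r3 ⇒ no(RD_PORT)  {3A/1Mu/0Ld/1B | 0r 3w}

reason(slot 3) = RD_PORT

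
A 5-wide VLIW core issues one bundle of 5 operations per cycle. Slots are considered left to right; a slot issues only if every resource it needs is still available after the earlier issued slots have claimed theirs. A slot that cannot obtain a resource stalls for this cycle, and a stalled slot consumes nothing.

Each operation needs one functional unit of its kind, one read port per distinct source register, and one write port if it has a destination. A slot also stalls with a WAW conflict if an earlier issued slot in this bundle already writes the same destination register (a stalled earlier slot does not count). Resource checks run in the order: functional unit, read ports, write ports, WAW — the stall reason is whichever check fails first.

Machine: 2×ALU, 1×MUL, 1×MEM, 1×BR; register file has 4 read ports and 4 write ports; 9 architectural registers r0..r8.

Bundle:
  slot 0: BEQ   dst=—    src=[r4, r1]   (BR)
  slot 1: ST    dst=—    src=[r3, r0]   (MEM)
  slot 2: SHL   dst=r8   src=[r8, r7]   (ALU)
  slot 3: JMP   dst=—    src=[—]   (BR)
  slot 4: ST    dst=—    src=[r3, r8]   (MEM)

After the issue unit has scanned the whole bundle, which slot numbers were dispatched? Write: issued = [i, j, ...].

issued = [0, 1]

slot 0 (BR): ISSUE — free A2,Mu1,Ld1,B0 rp2 wp4
slot 1 (MEM): ISSUE — free A2,Mu1,Ld0,B0 rp0 wp4
slot 2 (ALU): stall RD_PORT — free A2,Mu1,Ld0,B0 rp0 wp4
slot 3 (BR): stall FU — free A2,Mu1,Ld0,B0 rp0 wp4
slot 4 (MEM): stall FU — free A2,Mu1,Ld0,B0 rp0 wp4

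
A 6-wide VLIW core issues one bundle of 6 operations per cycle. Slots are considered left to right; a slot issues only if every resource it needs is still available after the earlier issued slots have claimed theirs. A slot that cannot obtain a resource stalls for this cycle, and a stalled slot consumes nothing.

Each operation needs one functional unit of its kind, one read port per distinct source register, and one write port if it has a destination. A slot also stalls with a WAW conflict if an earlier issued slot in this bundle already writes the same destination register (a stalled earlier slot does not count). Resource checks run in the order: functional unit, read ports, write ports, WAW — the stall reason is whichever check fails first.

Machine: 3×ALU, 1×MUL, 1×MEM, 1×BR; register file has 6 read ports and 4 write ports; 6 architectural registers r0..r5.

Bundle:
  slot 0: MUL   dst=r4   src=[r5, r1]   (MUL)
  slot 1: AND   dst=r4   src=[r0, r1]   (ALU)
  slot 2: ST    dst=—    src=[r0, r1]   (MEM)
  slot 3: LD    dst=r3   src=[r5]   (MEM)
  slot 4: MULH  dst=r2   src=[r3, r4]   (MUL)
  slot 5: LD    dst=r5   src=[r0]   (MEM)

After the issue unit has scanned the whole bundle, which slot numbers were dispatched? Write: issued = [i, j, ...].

issued = [0, 2]

[0] MUL needs rd=2 wr=1: ok; after: ALU=3 MUL=0 MEM=1 BR=1, R=4, W=3
[1] ALU needs rd=2 wr=1: WAW; after: ALU=3 MUL=0 MEM=1 BR=1, R=4, W=3
[2] MEM needs rd=2 wr=0: ok; after: ALU=3 MUL=0 MEM=0 BR=1, R=2, W=3
[3] MEM needs rd=1 wr=1: FU; after: ALU=3 MUL=0 MEM=0 BR=1, R=2, W=3
[4] MUL needs rd=2 wr=1: FU; after: ALU=3 MUL=0 MEM=0 BR=1, R=2, W=3
[5] MEM needs rd=1 wr=1: FU; after: ALU=3 MUL=0 MEM=0 BR=1, R=2, W=3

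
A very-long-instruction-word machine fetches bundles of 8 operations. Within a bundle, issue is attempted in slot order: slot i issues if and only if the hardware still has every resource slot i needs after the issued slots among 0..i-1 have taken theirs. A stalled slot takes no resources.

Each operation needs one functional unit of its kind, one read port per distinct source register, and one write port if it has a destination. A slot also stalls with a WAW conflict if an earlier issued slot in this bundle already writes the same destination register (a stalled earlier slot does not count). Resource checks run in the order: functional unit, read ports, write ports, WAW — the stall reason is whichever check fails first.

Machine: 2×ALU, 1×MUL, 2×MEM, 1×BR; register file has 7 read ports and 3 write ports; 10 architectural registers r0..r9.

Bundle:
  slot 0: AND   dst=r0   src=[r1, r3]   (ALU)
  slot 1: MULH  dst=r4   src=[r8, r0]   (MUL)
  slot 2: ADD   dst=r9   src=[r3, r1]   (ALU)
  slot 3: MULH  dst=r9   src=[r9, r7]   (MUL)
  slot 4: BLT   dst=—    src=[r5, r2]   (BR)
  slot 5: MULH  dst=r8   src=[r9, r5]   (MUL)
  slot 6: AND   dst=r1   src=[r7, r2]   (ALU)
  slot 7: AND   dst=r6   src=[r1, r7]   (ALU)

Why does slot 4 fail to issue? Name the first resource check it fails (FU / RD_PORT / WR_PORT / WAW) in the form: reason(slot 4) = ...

  0. ALU→r0 ⇒ go  {1A/1Mu/2Ld/1B | 5r 2w}
  1. MUL→r4 ⇒ go  {1A/0Mu/2Ld/1B | 3r 1w}
  2. ALU→r9 ⇒ go  {0A/0Mu/2Ld/1B | 1r 0w}
  3. MUL→r9 ⇒ no(FU)  {0A/0Mu/2Ld/1B | 1r 0w}
  4. BR ⇒ no(RD_PORT)  {0A/0Mu/2Ld/1B | 1r 0w}
  5. MUL→r8 ⇒ no(FU)  {0A/0Mu/2Ld/1B | 1r 0w}
  6. ALU→r1 ⇒ no(FU)  {0A/0Mu/2Ld/1B | 1r 0w}
  7. ALU→r6 ⇒ no(FU)  {0A/0Mu/2Ld/1B | 1r 0w}

reason(slot 4) = RD_PORT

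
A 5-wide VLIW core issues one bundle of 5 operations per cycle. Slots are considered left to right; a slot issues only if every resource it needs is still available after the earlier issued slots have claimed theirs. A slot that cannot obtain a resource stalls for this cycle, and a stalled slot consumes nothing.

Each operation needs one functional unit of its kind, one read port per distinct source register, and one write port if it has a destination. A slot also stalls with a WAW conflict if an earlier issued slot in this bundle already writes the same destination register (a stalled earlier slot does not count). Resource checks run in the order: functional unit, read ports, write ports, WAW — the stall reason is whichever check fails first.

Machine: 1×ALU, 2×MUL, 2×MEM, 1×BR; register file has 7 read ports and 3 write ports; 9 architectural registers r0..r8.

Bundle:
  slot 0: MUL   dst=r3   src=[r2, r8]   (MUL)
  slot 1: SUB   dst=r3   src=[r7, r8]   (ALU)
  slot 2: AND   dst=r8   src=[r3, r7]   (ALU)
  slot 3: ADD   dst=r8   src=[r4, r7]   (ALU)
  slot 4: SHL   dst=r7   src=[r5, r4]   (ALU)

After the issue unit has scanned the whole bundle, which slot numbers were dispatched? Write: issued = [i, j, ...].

[0] MUL needs rd=2 wr=1: ok; after: ALU=1 MUL=1 MEM=2 BR=1, R=5, W=2
[1] ALU needs rd=2 wr=1: WAW; after: ALU=1 MUL=1 MEM=2 BR=1, R=5, W=2
[2] ALU needs rd=2 wr=1: ok; after: ALU=0 MUL=1 MEM=2 BR=1, R=3, W=1
[3] ALU needs rd=2 wr=1: FU; after: ALU=0 MUL=1 MEM=2 BR=1, R=3, W=1
[4] ALU needs rd=2 wr=1: FU; after: ALU=0 MUL=1 MEM=2 BR=1, R=3, W=1

issued = [0, 2]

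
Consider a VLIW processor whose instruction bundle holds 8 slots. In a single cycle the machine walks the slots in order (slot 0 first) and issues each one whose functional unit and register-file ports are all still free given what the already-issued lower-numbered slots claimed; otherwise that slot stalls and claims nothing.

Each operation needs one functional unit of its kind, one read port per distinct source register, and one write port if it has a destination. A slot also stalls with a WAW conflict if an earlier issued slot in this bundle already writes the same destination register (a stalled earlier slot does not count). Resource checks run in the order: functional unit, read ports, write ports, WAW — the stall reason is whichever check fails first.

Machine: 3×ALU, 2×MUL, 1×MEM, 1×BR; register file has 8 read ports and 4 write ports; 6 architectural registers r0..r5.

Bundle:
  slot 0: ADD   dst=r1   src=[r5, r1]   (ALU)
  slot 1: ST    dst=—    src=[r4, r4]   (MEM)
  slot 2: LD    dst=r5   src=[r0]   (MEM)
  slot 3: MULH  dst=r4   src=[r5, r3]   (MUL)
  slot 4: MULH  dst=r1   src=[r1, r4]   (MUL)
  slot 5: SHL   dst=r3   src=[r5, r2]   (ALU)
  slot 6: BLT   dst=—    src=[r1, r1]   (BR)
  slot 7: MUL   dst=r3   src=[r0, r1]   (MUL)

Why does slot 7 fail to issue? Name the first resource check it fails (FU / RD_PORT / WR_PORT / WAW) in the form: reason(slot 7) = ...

reason(slot 7) = RD_PORT

[0] ALU needs rd=2 wr=1: ok; after: ALU=2 MUL=2 MEM=1 BR=1, R=6, W=3
[1] MEM needs rd=1 wr=0: ok; after: ALU=2 MUL=2 MEM=0 BR=1, R=5, W=3
[2] MEM needs rd=1 wr=1: FU; after: ALU=2 MUL=2 MEM=0 BR=1, R=5, W=3
[3] MUL needs rd=2 wr=1: ok; after: ALU=2 MUL=1 MEM=0 BR=1, R=3, W=2
[4] MUL needs rd=2 wr=1: WAW; after: ALU=2 MUL=1 MEM=0 BR=1, R=3, W=2
[5] ALU needs rd=2 wr=1: ok; after: ALU=1 MUL=1 MEM=0 BR=1, R=1, W=1
[6] BR needs rd=1 wr=0: ok; after: ALU=1 MUL=1 MEM=0 BR=0, R=0, W=1
[7] MUL needs rd=2 wr=1: RD_PORT; after: ALU=1 MUL=1 MEM=0 BR=0, R=0, W=1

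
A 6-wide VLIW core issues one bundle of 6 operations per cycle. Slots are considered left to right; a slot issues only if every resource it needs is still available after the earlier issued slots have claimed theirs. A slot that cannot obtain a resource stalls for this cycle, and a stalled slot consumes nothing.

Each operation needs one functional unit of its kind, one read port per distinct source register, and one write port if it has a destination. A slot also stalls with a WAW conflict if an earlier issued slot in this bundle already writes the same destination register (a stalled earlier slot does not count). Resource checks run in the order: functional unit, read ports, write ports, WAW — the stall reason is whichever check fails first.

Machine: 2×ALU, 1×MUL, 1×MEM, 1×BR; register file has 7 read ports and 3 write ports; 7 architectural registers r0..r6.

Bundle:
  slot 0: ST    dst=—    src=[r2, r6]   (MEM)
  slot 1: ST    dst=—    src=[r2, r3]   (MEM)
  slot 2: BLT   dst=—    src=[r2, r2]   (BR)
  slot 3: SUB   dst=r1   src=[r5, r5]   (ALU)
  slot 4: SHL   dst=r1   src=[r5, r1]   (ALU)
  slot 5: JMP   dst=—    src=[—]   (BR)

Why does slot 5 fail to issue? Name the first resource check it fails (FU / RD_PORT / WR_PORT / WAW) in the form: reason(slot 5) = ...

[0] MEM needs rd=2 wr=0: ok; after: ALU=2 MUL=1 MEM=0 BR=1, R=5, W=3
[1] MEM needs rd=2 wr=0: FU; after: ALU=2 MUL=1 MEM=0 BR=1, R=5, W=3
[2] BR needs rd=1 wr=0: ok; after: ALU=2 MUL=1 MEM=0 BR=0, R=4, W=3
[3] ALU needs rd=1 wr=1: ok; after: ALU=1 MUL=1 MEM=0 BR=0, R=3, W=2
[4] ALU needs rd=2 wr=1: WAW; after: ALU=1 MUL=1 MEM=0 BR=0, R=3, W=2
[5] BR needs rd=0 wr=0: FU; after: ALU=1 MUL=1 MEM=0 BR=0, R=3, W=2

reason(slot 5) = FU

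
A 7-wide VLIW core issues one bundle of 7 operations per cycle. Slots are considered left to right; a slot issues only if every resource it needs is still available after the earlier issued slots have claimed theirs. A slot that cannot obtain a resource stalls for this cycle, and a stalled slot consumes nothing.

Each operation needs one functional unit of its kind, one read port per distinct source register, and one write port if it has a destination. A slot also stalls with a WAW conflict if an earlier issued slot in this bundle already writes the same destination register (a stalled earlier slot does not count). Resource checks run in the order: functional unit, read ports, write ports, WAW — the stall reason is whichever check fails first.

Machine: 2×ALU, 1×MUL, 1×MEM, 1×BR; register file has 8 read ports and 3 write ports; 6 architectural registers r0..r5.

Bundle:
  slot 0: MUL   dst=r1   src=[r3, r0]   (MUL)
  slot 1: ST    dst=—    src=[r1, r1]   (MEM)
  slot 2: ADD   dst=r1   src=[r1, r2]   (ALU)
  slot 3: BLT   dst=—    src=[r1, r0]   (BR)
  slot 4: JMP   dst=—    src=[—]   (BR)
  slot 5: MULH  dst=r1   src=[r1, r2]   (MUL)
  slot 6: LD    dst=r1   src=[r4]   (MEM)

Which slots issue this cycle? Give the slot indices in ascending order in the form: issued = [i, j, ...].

  0. MUL→r1 ⇒ go  {2A/0Mu/1Ld/1B | 6r 2w}
  1. MEM ⇒ go  {2A/0Mu/0Ld/1B | 5r 2w}
  2. ALU→r1 ⇒ no(WAW)  {2A/0Mu/0Ld/1B | 5r 2w}
  3. BR ⇒ go  {2A/0Mu/0Ld/0B | 3r 2w}
  4. BR ⇒ no(FU)  {2A/0Mu/0Ld/0B | 3r 2w}
  5. MUL→r1 ⇒ no(FU)  {2A/0Mu/0Ld/0B | 3r 2w}
  6. MEM→r1 ⇒ no(FU)  {2A/0Mu/0Ld/0B | 3r 2w}

issued = [0, 1, 3]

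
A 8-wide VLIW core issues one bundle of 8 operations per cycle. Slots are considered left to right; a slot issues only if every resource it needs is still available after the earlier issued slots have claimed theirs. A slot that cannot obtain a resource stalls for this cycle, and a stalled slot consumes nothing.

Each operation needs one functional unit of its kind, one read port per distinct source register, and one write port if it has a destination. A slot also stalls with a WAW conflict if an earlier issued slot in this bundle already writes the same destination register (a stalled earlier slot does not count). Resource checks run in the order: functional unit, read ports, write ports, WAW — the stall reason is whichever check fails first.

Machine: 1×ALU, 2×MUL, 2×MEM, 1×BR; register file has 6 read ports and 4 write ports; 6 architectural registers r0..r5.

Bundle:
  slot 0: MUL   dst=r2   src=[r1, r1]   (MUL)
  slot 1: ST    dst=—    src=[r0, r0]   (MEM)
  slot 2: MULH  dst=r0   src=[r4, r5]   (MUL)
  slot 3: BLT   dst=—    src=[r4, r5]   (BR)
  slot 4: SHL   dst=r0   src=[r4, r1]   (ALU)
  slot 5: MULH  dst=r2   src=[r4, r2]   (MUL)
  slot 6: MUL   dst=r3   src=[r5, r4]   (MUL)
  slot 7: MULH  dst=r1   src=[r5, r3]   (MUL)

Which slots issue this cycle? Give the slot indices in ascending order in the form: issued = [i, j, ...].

#0 MUL src=r1,r1 dispatched  <A:1 Mu:1 Ld:2 B:1 rd:5 wr:3>
#1 MEM src=r0,r0 dispatched  <A:1 Mu:1 Ld:1 B:1 rd:4 wr:3>
#2 MUL src=r4,r5 dispatched  <A:1 Mu:0 Ld:1 B:1 rd:2 wr:2>
#3 BR src=r4,r5 dispatched  <A:1 Mu:0 Ld:1 B:0 rd:0 wr:2>
#4 ALU src=r4,r1 held:RD_PORT  <A:1 Mu:0 Ld:1 B:0 rd:0 wr:2>
#5 MUL src=r4,r2 held:FU  <A:1 Mu:0 Ld:1 B:0 rd:0 wr:2>
#6 MUL src=r5,r4 held:FU  <A:1 Mu:0 Ld:1 B:0 rd:0 wr:2>
#7 MUL src=r5,r3 held:FU  <A:1 Mu:0 Ld:1 B:0 rd:0 wr:2>

issued = [0, 1, 2, 3]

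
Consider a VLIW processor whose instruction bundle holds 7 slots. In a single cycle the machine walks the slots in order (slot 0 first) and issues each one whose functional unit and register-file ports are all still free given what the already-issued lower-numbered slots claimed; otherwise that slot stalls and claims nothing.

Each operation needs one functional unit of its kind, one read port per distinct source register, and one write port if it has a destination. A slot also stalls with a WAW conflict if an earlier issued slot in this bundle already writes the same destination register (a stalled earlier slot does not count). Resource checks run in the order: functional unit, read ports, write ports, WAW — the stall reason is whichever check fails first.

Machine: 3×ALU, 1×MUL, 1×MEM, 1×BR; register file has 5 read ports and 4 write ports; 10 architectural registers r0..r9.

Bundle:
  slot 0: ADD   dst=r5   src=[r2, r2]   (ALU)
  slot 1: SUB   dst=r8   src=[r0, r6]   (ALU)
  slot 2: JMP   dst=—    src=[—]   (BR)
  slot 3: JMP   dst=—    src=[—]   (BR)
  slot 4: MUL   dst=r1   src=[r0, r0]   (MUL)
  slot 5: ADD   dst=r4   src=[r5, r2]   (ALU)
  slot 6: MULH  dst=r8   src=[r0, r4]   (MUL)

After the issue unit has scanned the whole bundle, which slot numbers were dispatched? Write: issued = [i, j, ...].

issued = [0, 1, 2, 4]

[0] ALU needs rd=1 wr=1: ok; after: ALU=2 MUL=1 MEM=1 BR=1, R=4, W=3
[1] ALU needs rd=2 wr=1: ok; after: ALU=1 MUL=1 MEM=1 BR=1, R=2, W=2
[2] BR needs rd=0 wr=0: ok; after: ALU=1 MUL=1 MEM=1 BR=0, R=2, W=2
[3] BR needs rd=0 wr=0: FU; after: ALU=1 MUL=1 MEM=1 BR=0, R=2, W=2
[4] MUL needs rd=1 wr=1: ok; after: ALU=1 MUL=0 MEM=1 BR=0, R=1, W=1
[5] ALU needs rd=2 wr=1: RD_PORT; after: ALU=1 MUL=0 MEM=1 BR=0, R=1, W=1
[6] MUL needs rd=2 wr=1: FU; after: ALU=1 MUL=0 MEM=1 BR=0, R=1, W=1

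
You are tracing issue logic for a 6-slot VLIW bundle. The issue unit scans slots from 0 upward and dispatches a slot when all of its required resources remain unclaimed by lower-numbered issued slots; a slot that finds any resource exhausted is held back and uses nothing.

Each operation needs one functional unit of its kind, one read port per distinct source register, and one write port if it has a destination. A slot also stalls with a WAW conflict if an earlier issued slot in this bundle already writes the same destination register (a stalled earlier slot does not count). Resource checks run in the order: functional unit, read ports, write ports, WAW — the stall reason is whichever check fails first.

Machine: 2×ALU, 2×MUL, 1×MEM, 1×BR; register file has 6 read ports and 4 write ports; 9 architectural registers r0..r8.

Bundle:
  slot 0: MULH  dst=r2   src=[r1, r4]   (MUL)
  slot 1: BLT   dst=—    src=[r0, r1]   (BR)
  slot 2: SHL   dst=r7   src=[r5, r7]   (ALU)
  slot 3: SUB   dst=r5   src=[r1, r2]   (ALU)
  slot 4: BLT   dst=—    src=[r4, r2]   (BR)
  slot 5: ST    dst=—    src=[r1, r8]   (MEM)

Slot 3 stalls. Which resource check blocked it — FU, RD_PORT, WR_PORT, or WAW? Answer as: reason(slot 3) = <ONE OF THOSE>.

[0] MUL needs rd=2 wr=1: ok; after: ALU=2 MUL=1 MEM=1 BR=1, R=4, W=3
[1] BR needs rd=2 wr=0: ok; after: ALU=2 MUL=1 MEM=1 BR=0, R=2, W=3
[2] ALU needs rd=2 wr=1: ok; after: ALU=1 MUL=1 MEM=1 BR=0, R=0, W=2
[3] ALU needs rd=2 wr=1: RD_PORT; after: ALU=1 MUL=1 MEM=1 BR=0, R=0, W=2
[4] BR needs rd=2 wr=0: FU; after: ALU=1 MUL=1 MEM=1 BR=0, R=0, W=2
[5] MEM needs rd=2 wr=0: RD_PORT; after: ALU=1 MUL=1 MEM=1 BR=0, R=0, W=2

reason(slot 3) = RD_PORT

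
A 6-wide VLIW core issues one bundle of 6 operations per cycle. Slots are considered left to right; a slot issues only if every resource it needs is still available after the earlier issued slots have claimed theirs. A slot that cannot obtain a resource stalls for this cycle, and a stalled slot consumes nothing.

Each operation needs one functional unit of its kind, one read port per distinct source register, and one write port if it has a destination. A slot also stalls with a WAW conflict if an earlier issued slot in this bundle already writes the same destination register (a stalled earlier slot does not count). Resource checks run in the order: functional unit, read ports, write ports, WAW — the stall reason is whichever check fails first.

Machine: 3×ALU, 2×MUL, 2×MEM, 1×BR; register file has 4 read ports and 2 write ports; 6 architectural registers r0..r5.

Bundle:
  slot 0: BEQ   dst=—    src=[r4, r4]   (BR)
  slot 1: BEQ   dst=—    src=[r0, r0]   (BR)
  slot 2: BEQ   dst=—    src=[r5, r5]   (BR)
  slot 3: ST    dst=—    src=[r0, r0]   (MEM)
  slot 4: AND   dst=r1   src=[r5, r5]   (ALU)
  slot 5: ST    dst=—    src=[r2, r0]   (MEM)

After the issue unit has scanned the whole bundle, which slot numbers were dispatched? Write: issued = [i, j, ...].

#0 BR src=r4,r4 dispatched  <A:3 Mu:2 Ld:2 B:0 rd:3 wr:2>
#1 BR src=r0,r0 held:FU  <A:3 Mu:2 Ld:2 B:0 rd:3 wr:2>
#2 BR src=r5,r5 held:FU  <A:3 Mu:2 Ld:2 B:0 rd:3 wr:2>
#3 MEM src=r0,r0 dispatched  <A:3 Mu:2 Ld:1 B:0 rd:2 wr:2>
#4 ALU src=r5,r5 dispatched  <A:2 Mu:2 Ld:1 B:0 rd:1 wr:1>
#5 MEM src=r2,r0 held:RD_PORT  <A:2 Mu:2 Ld:1 B:0 rd:1 wr:1>

issued = [0, 3, 4]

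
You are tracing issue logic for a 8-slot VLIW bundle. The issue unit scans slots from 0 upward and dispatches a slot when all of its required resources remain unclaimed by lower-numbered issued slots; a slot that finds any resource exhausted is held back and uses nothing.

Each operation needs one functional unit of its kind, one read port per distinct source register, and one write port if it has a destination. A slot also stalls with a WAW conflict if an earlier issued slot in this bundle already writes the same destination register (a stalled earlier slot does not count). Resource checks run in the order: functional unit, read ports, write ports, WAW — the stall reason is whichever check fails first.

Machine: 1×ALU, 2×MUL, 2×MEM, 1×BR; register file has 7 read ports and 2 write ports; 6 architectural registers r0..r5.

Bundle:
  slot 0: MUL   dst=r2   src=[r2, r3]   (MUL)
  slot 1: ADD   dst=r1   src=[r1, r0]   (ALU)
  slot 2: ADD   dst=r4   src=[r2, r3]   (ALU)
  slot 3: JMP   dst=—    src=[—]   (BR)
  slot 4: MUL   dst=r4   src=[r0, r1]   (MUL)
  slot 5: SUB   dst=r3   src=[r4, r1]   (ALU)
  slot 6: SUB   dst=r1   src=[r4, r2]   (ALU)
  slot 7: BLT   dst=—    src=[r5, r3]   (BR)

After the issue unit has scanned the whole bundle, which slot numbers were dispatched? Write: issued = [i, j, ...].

issued = [0, 1, 3]

  0. MUL→r2 ⇒ go  {1A/1Mu/2Ld/1B | 5r 1w}
  1. ALU→r1 ⇒ go  {0A/1Mu/2Ld/1B | 3r 0w}
  2. ALU→r4 ⇒ no(FU)  {0A/1Mu/2Ld/1B | 3r 0w}
  3. BR ⇒ go  {0A/1Mu/2Ld/0B | 3r 0w}
  4. MUL→r4 ⇒ no(WR_PORT)  {0A/1Mu/2Ld/0B | 3r 0w}
  5. ALU→r3 ⇒ no(FU)  {0A/1Mu/2Ld/0B | 3r 0w}
  6. ALU→r1 ⇒ no(FU)  {0A/1Mu/2Ld/0B | 3r 0w}
  7. BR ⇒ no(FU)  {0A/1Mu/2Ld/0B | 3r 0w}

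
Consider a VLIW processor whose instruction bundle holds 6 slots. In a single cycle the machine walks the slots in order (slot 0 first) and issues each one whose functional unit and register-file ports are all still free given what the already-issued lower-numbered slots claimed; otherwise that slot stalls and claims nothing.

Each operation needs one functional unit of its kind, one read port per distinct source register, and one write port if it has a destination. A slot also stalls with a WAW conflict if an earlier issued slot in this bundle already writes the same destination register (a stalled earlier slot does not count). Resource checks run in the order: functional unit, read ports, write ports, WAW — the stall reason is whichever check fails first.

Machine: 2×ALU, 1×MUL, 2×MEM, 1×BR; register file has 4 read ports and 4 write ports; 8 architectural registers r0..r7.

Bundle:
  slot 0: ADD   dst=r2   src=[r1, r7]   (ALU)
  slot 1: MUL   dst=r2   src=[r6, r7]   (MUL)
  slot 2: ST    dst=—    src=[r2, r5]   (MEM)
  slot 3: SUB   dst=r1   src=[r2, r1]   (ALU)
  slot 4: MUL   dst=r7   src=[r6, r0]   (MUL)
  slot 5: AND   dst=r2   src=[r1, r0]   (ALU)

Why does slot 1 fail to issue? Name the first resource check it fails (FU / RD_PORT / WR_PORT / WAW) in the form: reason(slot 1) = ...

  0. ALU→r2 ⇒ go  {1A/1Mu/2Ld/1B | 2r 3w}
  1. MUL→r2 ⇒ no(WAW)  {1A/1Mu/2Ld/1B | 2r 3w}
  2. MEM ⇒ go  {1A/1Mu/1Ld/1B | 0r 3w}
  3. ALU→r1 ⇒ no(RD_PORT)  {1A/1Mu/1Ld/1B | 0r 3w}
  4. MUL→r7 ⇒ no(RD_PORT)  {1A/1Mu/1Ld/1B | 0r 3w}
  5. ALU→r2 ⇒ no(RD_PORT)  {1A/1Mu/1Ld/1B | 0r 3w}

reason(slot 1) = WAW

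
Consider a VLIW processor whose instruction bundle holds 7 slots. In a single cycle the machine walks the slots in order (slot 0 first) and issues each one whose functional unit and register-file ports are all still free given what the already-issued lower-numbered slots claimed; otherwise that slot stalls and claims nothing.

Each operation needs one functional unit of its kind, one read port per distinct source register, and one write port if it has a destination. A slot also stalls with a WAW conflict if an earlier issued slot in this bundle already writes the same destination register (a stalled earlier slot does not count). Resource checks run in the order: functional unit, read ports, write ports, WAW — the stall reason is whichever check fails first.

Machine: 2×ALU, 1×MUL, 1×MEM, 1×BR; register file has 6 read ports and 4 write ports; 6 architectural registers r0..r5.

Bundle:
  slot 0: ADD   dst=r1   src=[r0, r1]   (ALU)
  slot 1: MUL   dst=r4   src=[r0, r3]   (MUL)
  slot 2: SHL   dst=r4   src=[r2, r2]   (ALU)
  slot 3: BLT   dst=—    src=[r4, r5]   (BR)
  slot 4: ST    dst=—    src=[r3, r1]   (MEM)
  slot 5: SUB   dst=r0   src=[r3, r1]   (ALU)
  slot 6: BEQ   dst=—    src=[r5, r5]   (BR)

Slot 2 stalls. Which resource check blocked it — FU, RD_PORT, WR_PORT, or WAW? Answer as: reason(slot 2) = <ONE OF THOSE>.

reason(slot 2) = WAW

[0] ALU needs rd=2 wr=1: ok; after: ALU=1 MUL=1 MEM=1 BR=1, R=4, W=3
[1] MUL needs rd=2 wr=1: ok; after: ALU=1 MUL=0 MEM=1 BR=1, R=2, W=2
[2] ALU needs rd=1 wr=1: WAW; after: ALU=1 MUL=0 MEM=1 BR=1, R=2, W=2
[3] BR needs rd=2 wr=0: ok; after: ALU=1 MUL=0 MEM=1 BR=0, R=0, W=2
[4] MEM needs rd=2 wr=0: RD_PORT; after: ALU=1 MUL=0 MEM=1 BR=0, R=0, W=2
[5] ALU needs rd=2 wr=1: RD_PORT; after: ALU=1 MUL=0 MEM=1 BR=0, R=0, W=2
[6] BR needs rd=1 wr=0: FU; after: ALU=1 MUL=0 MEM=1 BR=0, R=0, W=2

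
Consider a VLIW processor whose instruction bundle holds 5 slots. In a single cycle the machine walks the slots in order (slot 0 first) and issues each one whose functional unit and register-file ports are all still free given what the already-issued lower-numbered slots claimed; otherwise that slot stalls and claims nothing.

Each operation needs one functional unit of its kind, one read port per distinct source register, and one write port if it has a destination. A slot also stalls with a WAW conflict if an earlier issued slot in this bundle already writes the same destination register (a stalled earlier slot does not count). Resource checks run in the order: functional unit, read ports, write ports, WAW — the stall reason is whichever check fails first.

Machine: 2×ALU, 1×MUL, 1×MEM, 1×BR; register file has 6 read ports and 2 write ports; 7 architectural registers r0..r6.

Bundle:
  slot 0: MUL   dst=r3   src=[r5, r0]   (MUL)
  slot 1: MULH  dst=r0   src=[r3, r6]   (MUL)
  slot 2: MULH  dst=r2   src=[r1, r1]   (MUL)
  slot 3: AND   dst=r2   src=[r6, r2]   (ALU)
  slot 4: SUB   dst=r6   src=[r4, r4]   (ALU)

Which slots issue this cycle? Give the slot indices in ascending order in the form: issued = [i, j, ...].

issued = [0, 3]

(0) want 1×MUL +2rd +1wr — yes → AL2|MU0|ME1|BR1|rd4|wr1
(1) want 1×MUL +2rd +1wr — FU → AL2|MU0|ME1|BR1|rd4|wr1
(2) want 1×MUL +1rd +1wr — FU → AL2|MU0|ME1|BR1|rd4|wr1
(3) want 1×ALU +2rd +1wr — yes → AL1|MU0|ME1|BR1|rd2|wr0
(4) want 1×ALU +1rd +1wr — WR_PORT → AL1|MU0|ME1|BR1|rd2|wr0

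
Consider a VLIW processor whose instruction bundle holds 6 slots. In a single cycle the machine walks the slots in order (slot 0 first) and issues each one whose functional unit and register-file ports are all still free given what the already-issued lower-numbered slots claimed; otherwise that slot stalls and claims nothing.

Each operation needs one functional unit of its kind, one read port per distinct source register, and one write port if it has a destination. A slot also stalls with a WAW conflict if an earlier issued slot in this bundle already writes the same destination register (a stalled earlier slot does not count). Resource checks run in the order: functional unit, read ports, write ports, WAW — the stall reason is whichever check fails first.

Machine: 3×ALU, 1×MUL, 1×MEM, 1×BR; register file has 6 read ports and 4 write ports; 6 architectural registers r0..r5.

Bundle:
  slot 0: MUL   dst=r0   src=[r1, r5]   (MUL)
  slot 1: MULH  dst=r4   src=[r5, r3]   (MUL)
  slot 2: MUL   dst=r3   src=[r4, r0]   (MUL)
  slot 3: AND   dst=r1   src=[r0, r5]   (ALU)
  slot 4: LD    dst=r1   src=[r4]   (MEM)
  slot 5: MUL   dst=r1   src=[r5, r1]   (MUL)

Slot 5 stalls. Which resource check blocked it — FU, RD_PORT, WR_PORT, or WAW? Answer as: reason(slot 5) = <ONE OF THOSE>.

reason(slot 5) = FU

[0] MUL needs rd=2 wr=1: ok; after: ALU=3 MUL=0 MEM=1 BR=1, R=4, W=3
[1] MUL needs rd=2 wr=1: FU; after: ALU=3 MUL=0 MEM=1 BR=1, R=4, W=3
[2] MUL needs rd=2 wr=1: FU; after: ALU=3 MUL=0 MEM=1 BR=1, R=4, W=3
[3] ALU needs rd=2 wr=1: ok; after: ALU=2 MUL=0 MEM=1 BR=1, R=2, W=2
[4] MEM needs rd=1 wr=1: WAW; after: ALU=2 MUL=0 MEM=1 BR=1, R=2, W=2
[5] MUL needs rd=2 wr=1: FU; after: ALU=2 MUL=0 MEM=1 BR=1, R=2, W=2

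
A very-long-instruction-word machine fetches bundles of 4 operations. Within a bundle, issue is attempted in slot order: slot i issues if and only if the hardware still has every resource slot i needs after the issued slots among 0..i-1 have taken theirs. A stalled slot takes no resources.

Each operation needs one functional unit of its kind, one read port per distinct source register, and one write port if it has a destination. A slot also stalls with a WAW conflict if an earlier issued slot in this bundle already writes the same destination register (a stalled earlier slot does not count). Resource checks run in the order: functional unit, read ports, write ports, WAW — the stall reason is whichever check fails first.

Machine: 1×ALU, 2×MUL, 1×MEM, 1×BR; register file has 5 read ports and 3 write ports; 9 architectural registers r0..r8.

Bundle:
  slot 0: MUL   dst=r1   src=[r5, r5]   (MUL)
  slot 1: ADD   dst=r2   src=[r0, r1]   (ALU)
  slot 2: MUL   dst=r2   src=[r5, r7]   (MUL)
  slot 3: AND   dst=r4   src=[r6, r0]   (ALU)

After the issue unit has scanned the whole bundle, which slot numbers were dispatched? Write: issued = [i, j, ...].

issued = [0, 1]

  0. MUL→r1 ⇒ go  {1A/1Mu/1Ld/1B | 4r 2w}
  1. ALU→r2 ⇒ go  {0A/1Mu/1Ld/1B | 2r 1w}
  2. MUL→r2 ⇒ no(WAW)  {0A/1Mu/1Ld/1B | 2r 1w}
  3. ALU→r4 ⇒ no(FU)  {0A/1Mu/1Ld/1B | 2r 1w}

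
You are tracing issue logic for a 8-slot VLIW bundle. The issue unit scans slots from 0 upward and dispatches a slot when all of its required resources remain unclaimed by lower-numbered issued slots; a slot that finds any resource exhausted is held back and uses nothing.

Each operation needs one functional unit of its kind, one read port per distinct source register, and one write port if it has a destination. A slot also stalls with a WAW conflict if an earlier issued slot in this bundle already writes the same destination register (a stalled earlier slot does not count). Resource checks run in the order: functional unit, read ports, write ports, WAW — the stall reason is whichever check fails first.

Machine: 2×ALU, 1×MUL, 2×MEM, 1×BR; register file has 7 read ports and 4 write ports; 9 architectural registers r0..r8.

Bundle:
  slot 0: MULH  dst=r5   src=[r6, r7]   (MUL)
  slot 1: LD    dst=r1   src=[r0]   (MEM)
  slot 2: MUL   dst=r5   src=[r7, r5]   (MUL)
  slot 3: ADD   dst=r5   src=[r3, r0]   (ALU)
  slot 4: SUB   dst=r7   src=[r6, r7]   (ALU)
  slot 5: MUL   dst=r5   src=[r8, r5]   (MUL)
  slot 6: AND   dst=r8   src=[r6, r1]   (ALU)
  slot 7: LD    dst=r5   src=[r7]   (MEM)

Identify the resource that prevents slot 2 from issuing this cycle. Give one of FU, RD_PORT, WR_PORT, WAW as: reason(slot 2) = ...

reason(slot 2) = FU

slot 0 (MUL): ISSUE — free A2,Mu0,Ld2,B1 rp5 wp3
slot 1 (MEM): ISSUE — free A2,Mu0,Ld1,B1 rp4 wp2
slot 2 (MUL): stall FU — free A2,Mu0,Ld1,B1 rp4 wp2
slot 3 (ALU): stall WAW — free A2,Mu0,Ld1,B1 rp4 wp2
slot 4 (ALU): ISSUE — free A1,Mu0,Ld1,B1 rp2 wp1
slot 5 (MUL): stall FU — free A1,Mu0,Ld1,B1 rp2 wp1
slot 6 (ALU): ISSUE — free A0,Mu0,Ld1,B1 rp0 wp0
slot 7 (MEM): stall RD_PORT — free A0,Mu0,Ld1,B1 rp0 wp0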